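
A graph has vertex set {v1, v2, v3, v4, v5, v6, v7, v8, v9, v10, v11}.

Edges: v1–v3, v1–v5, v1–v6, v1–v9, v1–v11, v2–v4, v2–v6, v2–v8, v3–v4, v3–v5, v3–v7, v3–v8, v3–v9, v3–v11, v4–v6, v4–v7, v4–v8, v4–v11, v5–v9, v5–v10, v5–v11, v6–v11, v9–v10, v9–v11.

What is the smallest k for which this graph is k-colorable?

5

v1, v3, v5, v9, v11 form a clique, so at least 5 colors are needed.
5 colors suffice: v1=4, v2=3, v3=1, v4=2, v5=2, v6=1, v7=3, v8=4, v9=5, v10=1, v11=3. Every edge joins two different colors.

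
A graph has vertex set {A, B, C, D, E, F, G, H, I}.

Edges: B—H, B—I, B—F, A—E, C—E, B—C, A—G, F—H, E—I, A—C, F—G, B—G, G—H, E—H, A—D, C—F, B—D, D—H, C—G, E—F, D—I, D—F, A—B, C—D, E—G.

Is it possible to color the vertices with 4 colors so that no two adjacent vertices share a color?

Yes

The chromatic number is 4. A, B, C, D are pairwise adjacent (a clique of size 4), so at least 4 colors are needed.
One proper 4-coloring: A=yellow, B=red, C=green, D=blue, E=red, F=yellow, G=blue, H=green, I=green.
That is already a proper 4-coloring.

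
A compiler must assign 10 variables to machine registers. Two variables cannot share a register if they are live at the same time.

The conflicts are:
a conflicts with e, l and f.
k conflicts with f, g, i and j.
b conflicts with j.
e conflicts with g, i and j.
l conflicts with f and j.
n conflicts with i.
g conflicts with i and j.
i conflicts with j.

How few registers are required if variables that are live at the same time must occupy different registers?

4

k, g, i, j pairwise conflict, so at least 4 registers are needed.
A valid assignment using 4 registers: a=1, k=3, b=2, e=3, l=3, f=2, n=1, g=4, i=2, j=1. No two conflicting variables share a register.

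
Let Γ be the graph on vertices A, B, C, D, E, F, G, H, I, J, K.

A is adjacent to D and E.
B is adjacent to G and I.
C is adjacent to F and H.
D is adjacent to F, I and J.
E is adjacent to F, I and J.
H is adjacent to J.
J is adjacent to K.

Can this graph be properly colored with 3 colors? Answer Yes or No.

Yes

The chromatic number is 3. The cycle H-J-D-F-C-H has odd length 5, so it cannot be 2-colored; at least 3 colors are needed.
3 colors suffice: color 1 → {A, F, G, I, J}; color 2 → {B, C, D, E, K}; color 3 → {H}.
That is already a proper 3-coloring.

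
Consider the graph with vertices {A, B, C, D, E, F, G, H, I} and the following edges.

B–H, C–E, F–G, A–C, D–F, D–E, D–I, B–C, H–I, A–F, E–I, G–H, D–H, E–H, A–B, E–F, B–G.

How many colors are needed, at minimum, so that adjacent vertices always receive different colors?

4

D, E, H, I are mutually adjacent (a clique of size 4), so at least 4 colors are needed.
A valid assignment using 4 colors: A=3, B=1, C=2, D=3, E=1, F=2, G=3, H=2, I=4. No two adjacent vertices share a color.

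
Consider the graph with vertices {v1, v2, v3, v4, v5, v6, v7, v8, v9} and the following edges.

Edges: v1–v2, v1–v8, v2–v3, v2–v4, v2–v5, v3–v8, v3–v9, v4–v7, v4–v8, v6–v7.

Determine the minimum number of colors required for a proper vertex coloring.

2

v4 and v7 are adjacent, so at least 2 colors are needed.
2 colors suffice: color 1 → {v2, v7, v8, v9}; color 2 → {v1, v3, v4, v5, v6}. Each edge has distinct colors on its endpoints.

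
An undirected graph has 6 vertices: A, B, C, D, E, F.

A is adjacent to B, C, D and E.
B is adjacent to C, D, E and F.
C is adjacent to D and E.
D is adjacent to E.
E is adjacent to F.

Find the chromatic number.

5

A, B, C, D, E are mutually adjacent (a clique of size 5), so at least 5 colors are needed.
A valid assignment using 5 colors: A=yellow, B=red, C=purple, D=green, E=blue, F=green. Every edge joins two different colors.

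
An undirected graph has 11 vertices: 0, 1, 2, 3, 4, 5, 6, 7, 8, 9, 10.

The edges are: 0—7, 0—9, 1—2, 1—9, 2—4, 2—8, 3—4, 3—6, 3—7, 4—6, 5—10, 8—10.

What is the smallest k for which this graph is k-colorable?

3

3, 4, 6 are pairwise adjacent, so at least 3 colors are needed.
3 colors suffice: 0=b, 1=c, 2=b, 3=b, 4=a, 5=a, 6=c, 7=a, 8=a, 9=a, 10=b. Each edge has distinct colors on its endpoints.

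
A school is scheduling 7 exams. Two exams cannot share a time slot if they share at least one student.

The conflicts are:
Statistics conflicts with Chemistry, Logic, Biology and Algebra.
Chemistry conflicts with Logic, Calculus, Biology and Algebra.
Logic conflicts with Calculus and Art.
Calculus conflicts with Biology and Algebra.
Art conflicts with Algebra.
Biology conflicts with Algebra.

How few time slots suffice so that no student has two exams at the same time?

4

Chemistry, Calculus, Biology, Algebra are mutually in conflict, so at least 4 time slots are needed.
4 time slots suffice: time slot 1 → {Chemistry, Art}; time slot 2 → {Logic, Algebra}; time slot 3 → {Statistics, Calculus}; time slot 4 → {Biology}. No two conflicting exams share a time slot.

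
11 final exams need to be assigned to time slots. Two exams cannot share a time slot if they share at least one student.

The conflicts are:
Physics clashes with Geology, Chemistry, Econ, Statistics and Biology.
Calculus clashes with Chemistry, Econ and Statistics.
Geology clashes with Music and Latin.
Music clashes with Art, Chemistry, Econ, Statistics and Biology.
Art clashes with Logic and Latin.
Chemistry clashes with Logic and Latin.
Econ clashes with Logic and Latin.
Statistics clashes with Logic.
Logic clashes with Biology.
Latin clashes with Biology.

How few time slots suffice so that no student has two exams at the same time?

Geology and Latin conflict, so at least 2 time slots are needed.
2 time slots suffice: time slot 1 → {Physics, Calculus, Music, Logic, Latin}; time slot 2 → {Geology, Art, Chemistry, Econ, Statistics, Biology}. Every pair that conflicts lands in different time slots.

2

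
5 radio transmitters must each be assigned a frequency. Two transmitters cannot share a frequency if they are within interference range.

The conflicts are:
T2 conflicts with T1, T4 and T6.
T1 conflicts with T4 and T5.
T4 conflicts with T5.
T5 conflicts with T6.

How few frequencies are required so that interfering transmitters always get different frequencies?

3

T1, T4, T5 are mutually in conflict, so at least 3 frequencies are needed.
3 frequencies suffice: T2=1, T1=3, T4=2, T5=1, T6=2. Each listed conflict is separated.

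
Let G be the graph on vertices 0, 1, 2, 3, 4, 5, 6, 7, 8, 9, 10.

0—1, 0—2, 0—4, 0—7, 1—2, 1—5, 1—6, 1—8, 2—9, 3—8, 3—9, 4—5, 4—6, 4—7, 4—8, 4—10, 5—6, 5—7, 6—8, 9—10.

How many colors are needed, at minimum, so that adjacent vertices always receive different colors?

3

4, 6, 8 form a triangle, so at least 3 colors are needed.
A valid assignment using 3 colors: 0=b, 1=a, 2=c, 3=c, 4=a, 5=b, 6=c, 7=c, 8=b, 9=a, 10=b. Each edge has distinct colors on its endpoints.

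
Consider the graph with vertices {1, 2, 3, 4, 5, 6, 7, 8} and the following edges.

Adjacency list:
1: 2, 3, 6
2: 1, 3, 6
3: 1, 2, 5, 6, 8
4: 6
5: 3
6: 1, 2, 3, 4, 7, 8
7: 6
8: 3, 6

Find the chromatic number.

1, 2, 3, 6 are mutually adjacent (a clique of size 4), so at least 4 colors are needed.
4 colors suffice: 1=c, 2=d, 3=b, 4=b, 5=a, 6=a, 7=b, 8=c. Each edge has distinct colors on its endpoints.

4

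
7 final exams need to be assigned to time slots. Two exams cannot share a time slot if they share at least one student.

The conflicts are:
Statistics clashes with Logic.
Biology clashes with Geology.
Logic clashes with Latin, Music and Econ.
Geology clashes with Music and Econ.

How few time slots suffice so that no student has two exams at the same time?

2

Statistics and Logic conflict, so at least 2 time slots are needed.
2 time slots suffice: time slot 1 → {Logic, Geology}; time slot 2 → {Statistics, Biology, Latin, Music, Econ}. No two conflicting exams share a time slot.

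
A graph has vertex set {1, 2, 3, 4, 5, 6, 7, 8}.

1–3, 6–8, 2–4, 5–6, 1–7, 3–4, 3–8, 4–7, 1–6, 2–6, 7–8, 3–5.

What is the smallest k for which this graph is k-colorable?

3

The cycle 3-4-2-6-1-3 has odd length 5, so it cannot be 2-colored; at least 3 colors are needed.
3 colors suffice: color a → {3, 6, 7}; color b → {1, 4, 5, 8}; color c → {2}. Each edge has distinct colors on its endpoints.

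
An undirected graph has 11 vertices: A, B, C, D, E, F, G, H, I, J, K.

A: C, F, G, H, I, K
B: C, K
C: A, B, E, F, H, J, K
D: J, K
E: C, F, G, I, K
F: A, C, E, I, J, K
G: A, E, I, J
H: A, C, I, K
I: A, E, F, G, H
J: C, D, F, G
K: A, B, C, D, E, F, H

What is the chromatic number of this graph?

C, E, F, K are mutually adjacent (a clique of size 4), so at least 4 colors are needed.
A valid assignment using 4 colors: A=yellow, B=green, C=red, D=red, E=yellow, F=green, G=blue, H=green, I=red, J=yellow, K=blue. No two adjacent vertices share a color.

4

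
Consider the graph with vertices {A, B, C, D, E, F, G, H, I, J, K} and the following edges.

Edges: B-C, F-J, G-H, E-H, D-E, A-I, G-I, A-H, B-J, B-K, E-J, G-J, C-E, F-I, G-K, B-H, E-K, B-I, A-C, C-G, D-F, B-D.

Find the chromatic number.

2

B and K are adjacent, so at least 2 colors are needed.
2 colors suffice: color red → {A, B, E, F, G}; color blue → {C, D, H, I, J, K}. No two adjacent vertices share a color.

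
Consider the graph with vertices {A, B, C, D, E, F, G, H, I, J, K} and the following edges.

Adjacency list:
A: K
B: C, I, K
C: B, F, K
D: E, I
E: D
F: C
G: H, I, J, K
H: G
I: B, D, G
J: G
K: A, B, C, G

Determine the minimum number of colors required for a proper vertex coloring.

B, C, K are mutually adjacent, so at least 3 colors are needed.
3 colors suffice: color red → {E, F, H, I, J, K}; color blue → {A, B, D, G}; color green → {C}. No two adjacent vertices share a color.

3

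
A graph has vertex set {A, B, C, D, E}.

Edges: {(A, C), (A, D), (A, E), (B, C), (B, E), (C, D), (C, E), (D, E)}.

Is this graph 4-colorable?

Yes

The chromatic number is 4. A, C, D, E are mutually adjacent (a clique of size 4), so at least 4 colors are needed.
A valid assignment using 4 colors: A=3, B=3, C=2, D=4, E=1.
That is already a proper 4-coloring.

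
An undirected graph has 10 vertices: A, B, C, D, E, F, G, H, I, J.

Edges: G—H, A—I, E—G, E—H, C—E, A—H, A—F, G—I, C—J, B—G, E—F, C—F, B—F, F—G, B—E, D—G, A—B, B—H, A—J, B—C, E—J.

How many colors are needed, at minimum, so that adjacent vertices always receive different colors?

B, E, F, G are pairwise adjacent (a clique of size 4), so at least 4 colors are needed.
4 colors suffice: color red → {A, C, G}; color blue → {D, E, I}; color green → {B, J}; color yellow → {F, H}. Each edge has distinct colors on its endpoints.

4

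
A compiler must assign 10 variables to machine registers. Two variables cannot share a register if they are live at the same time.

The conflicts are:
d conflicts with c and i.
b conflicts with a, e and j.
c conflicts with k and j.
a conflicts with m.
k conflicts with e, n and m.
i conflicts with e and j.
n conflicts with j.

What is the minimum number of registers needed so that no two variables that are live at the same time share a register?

The cycle a-m-k-e-b-a has odd length 5, so it cannot be 2-colored; at least 3 registers are needed.
3 registers suffice: d=1, b=2, c=2, a=1, k=1, i=2, e=3, n=2, m=2, j=1. Each listed conflict is separated.

3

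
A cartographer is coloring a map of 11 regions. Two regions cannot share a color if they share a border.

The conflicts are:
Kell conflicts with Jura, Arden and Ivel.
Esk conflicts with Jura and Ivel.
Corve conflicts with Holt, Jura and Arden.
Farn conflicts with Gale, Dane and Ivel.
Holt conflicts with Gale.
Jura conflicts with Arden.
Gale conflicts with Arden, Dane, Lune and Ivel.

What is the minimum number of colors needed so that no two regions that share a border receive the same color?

3

Corve, Jura, Arden all conflict with each other, so at least 3 colors are needed.
3 colors suffice: color 1 → {Jura, Gale}; color 2 → {Holt, Arden, Dane, Lune, Ivel}; color 3 → {Kell, Esk, Corve, Farn}. Every pair that conflicts lands in different colors.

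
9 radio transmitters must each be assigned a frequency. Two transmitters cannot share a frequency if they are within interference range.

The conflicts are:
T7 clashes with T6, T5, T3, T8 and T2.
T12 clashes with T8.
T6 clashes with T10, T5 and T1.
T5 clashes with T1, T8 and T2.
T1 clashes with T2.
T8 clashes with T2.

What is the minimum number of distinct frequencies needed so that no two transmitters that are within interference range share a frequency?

4

T7, T5, T8, T2 are mutually in conflict, so at least 4 frequencies are needed.
4 frequencies suffice: frequency 1 → {T7, T12, T10, T1}; frequency 2 → {T5, T3}; frequency 3 → {T6, T2}; frequency 4 → {T8}. No two conflicting transmitters share a frequency.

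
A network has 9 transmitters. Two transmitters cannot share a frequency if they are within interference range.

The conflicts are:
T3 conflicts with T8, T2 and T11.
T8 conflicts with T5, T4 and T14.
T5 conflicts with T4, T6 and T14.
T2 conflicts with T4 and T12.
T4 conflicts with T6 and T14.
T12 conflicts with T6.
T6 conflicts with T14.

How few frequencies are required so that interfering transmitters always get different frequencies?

4

T8, T5, T4, T14 are mutually in conflict, so at least 4 frequencies are needed.
A valid assignment using 4 frequencies: T3=1, T8=4, T5=3, T2=2, T4=1, T12=1, T6=4, T11=2, T14=2. Every pair that conflicts lands in different frequencies.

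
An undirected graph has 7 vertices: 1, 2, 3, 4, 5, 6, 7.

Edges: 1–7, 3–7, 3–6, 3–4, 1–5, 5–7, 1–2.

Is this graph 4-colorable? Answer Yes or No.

The chromatic number is 3. 1, 5, 7 are mutually adjacent, so at least 3 colors are needed.
One proper 3-coloring: 1=b, 2=a, 3=b, 4=a, 5=c, 6=a, 7=a.
Since 4 ≥ 3, a proper 4-coloring certainly exists.

Yes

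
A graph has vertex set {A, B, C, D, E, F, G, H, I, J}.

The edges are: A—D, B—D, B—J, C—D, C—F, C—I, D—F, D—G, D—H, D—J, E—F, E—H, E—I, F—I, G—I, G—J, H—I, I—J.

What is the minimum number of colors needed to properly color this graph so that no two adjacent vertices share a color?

3

E, F, I are pairwise adjacent, so at least 3 colors are needed.
3 colors suffice: color red → {D, I}; color blue → {A, F, H, J}; color green → {B, C, E, G}. Each edge has distinct colors on its endpoints.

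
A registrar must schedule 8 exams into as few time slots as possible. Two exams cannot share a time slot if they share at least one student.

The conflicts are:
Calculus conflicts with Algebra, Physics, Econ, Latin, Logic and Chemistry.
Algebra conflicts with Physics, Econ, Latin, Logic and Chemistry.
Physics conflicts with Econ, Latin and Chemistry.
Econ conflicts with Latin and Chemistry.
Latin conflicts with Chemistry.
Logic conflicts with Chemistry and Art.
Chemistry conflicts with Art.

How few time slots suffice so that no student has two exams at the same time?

6

Calculus, Algebra, Physics, Econ, Latin, Chemistry are mutually in conflict, so at least 6 time slots are needed.
6 time slots suffice: Calculus=3, Algebra=2, Physics=6, Econ=5, Latin=4, Logic=4, Chemistry=1, Art=2. Each listed conflict is separated.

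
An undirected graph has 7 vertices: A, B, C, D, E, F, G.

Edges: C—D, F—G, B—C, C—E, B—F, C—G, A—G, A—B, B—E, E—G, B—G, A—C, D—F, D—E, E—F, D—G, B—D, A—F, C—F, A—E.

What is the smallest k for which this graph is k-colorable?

6

B, C, D, E, F, G are pairwise adjacent (a clique of size 6), so at least 6 colors are needed.
6 colors suffice: color 1 → {G}; color 2 → {C}; color 3 → {E}; color 4 → {F}; color 5 → {B}; color 6 → {A, D}. Every edge joins two different colors.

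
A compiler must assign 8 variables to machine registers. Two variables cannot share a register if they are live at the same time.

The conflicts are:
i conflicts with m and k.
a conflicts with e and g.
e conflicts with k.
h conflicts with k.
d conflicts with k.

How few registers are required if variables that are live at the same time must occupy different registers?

a and g conflict, so at least 2 registers are needed.
2 registers suffice: register 1 → {a, m, k}; register 2 → {i, e, h, g, d}. Every pair that conflicts lands in different registers.

2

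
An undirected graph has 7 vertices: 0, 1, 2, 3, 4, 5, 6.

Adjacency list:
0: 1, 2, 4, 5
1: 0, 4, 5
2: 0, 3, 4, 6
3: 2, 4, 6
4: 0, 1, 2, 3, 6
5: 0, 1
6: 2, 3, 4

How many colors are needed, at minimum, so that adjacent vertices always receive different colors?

4

2, 3, 4, 6 form a clique, so at least 4 colors are needed.
4 colors suffice: color red → {4, 5}; color blue → {0, 3}; color green → {1, 2}; color yellow → {6}. No two adjacent vertices share a color.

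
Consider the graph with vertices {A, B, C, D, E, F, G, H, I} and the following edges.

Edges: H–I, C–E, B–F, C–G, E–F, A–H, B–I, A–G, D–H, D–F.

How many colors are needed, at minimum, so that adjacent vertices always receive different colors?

3

The cycle H-D-F-B-I-H has odd length 5, so it cannot be 2-colored; at least 3 colors are needed.
3 colors suffice: A=3, B=2, C=1, D=2, E=2, F=1, G=2, H=1, I=3. Each edge has distinct colors on its endpoints.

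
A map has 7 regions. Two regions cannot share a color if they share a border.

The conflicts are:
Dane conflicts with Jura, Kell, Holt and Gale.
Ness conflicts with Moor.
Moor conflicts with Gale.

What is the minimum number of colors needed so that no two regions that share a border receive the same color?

2

Moor and Gale conflict, so at least 2 colors are needed.
2 colors suffice: color 1 → {Dane, Moor}; color 2 → {Jura, Ness, Kell, Holt, Gale}. No two conflicting regions share a color.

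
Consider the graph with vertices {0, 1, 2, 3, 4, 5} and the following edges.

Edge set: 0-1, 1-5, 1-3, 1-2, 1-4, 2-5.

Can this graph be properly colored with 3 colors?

Yes

The chromatic number is 3. 1, 2, 5 form a triangle, so at least 3 colors are needed.
3 colors suffice: color red → {1}; color blue → {0, 2, 3, 4}; color green → {5}.
That is already a proper 3-coloring.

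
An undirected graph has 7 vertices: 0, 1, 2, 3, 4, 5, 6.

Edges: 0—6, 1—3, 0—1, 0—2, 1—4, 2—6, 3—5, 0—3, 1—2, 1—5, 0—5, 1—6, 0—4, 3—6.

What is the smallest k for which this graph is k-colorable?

4

0, 1, 3, 6 are pairwise adjacent (a clique of size 4), so at least 4 colors are needed.
4 colors suffice: color red → {1}; color blue → {0}; color green → {4, 5, 6}; color yellow → {2, 3}. Each edge has distinct colors on its endpoints.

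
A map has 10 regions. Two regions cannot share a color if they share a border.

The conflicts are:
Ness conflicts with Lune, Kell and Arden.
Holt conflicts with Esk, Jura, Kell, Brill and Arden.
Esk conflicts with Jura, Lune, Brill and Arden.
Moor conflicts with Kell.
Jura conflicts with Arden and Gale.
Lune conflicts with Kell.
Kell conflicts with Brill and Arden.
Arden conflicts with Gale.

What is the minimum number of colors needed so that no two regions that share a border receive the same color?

Holt, Esk, Jura, Arden all conflict with each other, so at least 4 colors are needed.
One proper 4-coloring: Ness=3, Holt=3, Esk=1, Moor=2, Jura=4, Lune=2, Kell=1, Brill=2, Arden=2, Gale=1. No two conflicting regions share a color.

4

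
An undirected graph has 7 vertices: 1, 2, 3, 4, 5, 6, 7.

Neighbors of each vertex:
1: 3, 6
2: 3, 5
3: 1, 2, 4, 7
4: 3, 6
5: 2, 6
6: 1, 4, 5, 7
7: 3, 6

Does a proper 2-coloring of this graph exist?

The cycle 5-2-3-1-6-5 has odd length 5, so it cannot be 2-colored; at least 3 colors are needed.
So 2 colors are not enough.

No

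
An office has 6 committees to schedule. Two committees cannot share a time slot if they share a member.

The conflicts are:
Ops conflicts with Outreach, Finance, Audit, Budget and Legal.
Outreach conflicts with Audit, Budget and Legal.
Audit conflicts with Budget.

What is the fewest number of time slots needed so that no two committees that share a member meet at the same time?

Ops, Outreach, Audit, Budget pairwise conflict, so at least 4 time slots are needed.
Using 4 time slots: Ops=1, Outreach=2, Finance=2, Audit=3, Budget=4, Legal=3. Every pair that conflicts lands in different time slots.

4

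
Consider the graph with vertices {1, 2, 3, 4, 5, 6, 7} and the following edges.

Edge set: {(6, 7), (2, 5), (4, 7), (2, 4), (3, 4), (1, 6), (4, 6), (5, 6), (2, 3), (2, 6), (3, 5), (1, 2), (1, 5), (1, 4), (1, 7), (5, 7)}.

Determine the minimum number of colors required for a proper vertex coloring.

1, 4, 6, 7 are mutually adjacent (a clique of size 4), so at least 4 colors are needed.
4 colors suffice: color a → {1, 3}; color b → {4, 5}; color c → {6}; color d → {2, 7}. No two adjacent vertices share a color.

4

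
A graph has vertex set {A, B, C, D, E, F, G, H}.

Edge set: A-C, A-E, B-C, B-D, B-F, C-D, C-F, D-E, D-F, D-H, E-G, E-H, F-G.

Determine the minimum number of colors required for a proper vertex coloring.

B, C, D, F form a clique, so at least 4 colors are needed.
One proper 4-coloring: A=1, B=4, C=2, D=1, E=2, F=3, G=1, H=3. Each edge has distinct colors on its endpoints.

4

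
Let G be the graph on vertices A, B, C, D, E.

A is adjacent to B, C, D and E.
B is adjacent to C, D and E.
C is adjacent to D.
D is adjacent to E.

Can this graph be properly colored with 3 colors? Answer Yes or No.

No

A, B, C, D are mutually adjacent (a clique of size 4), so at least 4 colors are needed.
So 3 colors are not enough.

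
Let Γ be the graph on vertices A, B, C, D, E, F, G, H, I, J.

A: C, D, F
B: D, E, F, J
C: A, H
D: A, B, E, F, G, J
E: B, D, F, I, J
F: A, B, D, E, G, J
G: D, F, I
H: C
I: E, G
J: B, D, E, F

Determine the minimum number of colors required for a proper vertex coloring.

5

B, D, E, F, J form a clique, so at least 5 colors are needed.
5 colors suffice: color red → {C, F, I}; color blue → {D, H}; color green → {A, E, G}; color yellow → {J}; color purple → {B}. No two adjacent vertices share a color.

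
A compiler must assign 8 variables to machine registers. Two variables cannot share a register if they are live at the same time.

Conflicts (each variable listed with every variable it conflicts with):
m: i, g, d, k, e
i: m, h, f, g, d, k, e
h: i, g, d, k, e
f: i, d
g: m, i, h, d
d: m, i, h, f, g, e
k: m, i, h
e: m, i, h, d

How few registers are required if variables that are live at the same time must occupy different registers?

m, i, d, e are mutually in conflict, so at least 4 registers are needed.
4 registers suffice: m=3, i=1, h=3, f=3, g=4, d=2, k=2, e=4. Each listed conflict is separated.

4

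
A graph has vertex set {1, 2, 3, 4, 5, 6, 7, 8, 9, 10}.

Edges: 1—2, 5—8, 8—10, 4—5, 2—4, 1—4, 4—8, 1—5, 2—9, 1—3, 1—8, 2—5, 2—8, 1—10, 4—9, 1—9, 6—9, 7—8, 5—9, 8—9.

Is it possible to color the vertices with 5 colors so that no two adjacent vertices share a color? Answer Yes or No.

1, 2, 4, 5, 8, 9 are mutually adjacent (a clique of size 6), so at least 6 colors are needed.
So 5 colors are not enough.

No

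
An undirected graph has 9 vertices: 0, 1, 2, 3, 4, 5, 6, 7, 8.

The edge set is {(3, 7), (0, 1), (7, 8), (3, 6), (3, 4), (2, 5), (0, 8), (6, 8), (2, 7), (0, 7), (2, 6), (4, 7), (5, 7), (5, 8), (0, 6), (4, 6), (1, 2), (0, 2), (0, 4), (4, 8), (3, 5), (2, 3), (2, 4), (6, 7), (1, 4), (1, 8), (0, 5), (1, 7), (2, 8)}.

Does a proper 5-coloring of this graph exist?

No

0, 2, 4, 6, 7, 8 are pairwise adjacent (a clique of size 6), so at least 6 colors are needed.
So 5 colors are not enough.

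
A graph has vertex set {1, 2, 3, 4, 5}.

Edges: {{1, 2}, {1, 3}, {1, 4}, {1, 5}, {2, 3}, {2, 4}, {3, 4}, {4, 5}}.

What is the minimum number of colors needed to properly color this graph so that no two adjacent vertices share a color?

4

1, 2, 3, 4 are mutually adjacent (a clique of size 4), so at least 4 colors are needed.
A valid assignment using 4 colors: 1=red, 2=green, 3=yellow, 4=blue, 5=green. No two adjacent vertices share a color.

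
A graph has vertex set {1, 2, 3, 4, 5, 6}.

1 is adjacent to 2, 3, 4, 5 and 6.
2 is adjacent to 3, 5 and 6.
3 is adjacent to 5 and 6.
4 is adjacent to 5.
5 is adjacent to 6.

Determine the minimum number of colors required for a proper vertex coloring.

5

1, 2, 3, 5, 6 are pairwise adjacent (a clique of size 5), so at least 5 colors are needed.
One proper 5-coloring: 1=blue, 2=yellow, 3=green, 4=green, 5=red, 6=purple. No two adjacent vertices share a color.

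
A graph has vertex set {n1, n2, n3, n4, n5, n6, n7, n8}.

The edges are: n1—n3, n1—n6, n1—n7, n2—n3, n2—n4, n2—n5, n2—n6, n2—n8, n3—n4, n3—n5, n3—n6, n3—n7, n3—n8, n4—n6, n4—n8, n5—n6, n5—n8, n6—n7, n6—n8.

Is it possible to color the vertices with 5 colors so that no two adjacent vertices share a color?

The chromatic number is 5. n2, n3, n4, n6, n8 are pairwise adjacent (a clique of size 5), so at least 5 colors are needed.
One proper 5-coloring: n1=3, n2=4, n3=1, n4=5, n5=5, n6=2, n7=4, n8=3.
That is already a proper 5-coloring.

Yes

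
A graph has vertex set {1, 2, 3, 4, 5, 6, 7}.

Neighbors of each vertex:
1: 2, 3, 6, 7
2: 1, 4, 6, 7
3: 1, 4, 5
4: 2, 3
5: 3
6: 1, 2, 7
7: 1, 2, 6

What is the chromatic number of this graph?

1, 2, 6, 7 form a clique, so at least 4 colors are needed.
4 colors suffice: color red → {2, 3}; color blue → {1, 4, 5}; color green → {7}; color yellow → {6}. No two adjacent vertices share a color.

4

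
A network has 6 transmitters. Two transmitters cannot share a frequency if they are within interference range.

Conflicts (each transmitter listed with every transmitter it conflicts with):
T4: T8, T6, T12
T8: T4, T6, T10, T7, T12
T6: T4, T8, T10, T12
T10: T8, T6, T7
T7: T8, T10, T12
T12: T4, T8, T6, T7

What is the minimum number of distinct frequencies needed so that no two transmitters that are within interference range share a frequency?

4

T4, T8, T6, T12 all conflict with each other, so at least 4 frequencies are needed.
4 frequencies suffice: frequency 1 → {T8}; frequency 2 → {T6, T7}; frequency 3 → {T10, T12}; frequency 4 → {T4}. No two conflicting transmitters share a frequency.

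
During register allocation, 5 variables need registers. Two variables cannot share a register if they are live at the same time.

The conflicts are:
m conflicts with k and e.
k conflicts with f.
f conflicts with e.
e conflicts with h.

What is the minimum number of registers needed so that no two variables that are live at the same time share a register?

2

m and e conflict, so at least 2 registers are needed.
A valid assignment using 2 registers: m=2, k=1, f=2, e=1, h=2. Every pair that conflicts lands in different registers.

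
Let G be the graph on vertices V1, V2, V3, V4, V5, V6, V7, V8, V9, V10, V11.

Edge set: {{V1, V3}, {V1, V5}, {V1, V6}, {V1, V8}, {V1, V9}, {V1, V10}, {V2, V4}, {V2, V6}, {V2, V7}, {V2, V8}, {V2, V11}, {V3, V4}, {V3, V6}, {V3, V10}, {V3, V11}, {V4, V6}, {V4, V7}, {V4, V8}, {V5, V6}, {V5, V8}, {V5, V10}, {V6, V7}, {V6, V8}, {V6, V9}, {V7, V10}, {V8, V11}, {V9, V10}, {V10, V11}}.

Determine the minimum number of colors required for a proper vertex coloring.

4

V2, V4, V6, V7 form a clique, so at least 4 colors are needed.
4 colors suffice: color 1 → {V6, V10}; color 2 → {V3, V7, V8, V9}; color 3 → {V1, V4, V11}; color 4 → {V2, V5}. Every edge joins two different colors.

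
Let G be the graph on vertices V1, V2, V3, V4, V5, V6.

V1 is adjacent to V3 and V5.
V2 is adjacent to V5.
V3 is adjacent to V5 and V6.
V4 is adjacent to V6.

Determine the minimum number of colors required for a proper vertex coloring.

V1, V3, V5 are pairwise adjacent, so at least 3 colors are needed.
One proper 3-coloring: V1=3, V2=1, V3=1, V4=1, V5=2, V6=2. Each edge has distinct colors on its endpoints.

3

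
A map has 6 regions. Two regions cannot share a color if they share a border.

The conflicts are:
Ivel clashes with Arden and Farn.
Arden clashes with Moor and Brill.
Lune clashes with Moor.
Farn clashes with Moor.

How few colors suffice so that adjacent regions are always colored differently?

Arden and Brill conflict, so at least 2 colors are needed.
A valid assignment using 2 colors: Ivel=2, Arden=1, Lune=1, Farn=1, Moor=2, Brill=2. Every pair that conflicts lands in different colors.

2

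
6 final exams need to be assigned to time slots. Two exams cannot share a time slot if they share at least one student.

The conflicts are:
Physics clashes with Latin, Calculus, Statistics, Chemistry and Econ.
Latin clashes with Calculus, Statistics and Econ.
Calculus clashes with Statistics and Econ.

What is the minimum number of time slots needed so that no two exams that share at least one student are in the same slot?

4

Physics, Latin, Calculus, Econ all conflict with each other, so at least 4 time slots are needed.
4 time slots suffice: time slot 1 → {Physics}; time slot 2 → {Latin, Chemistry}; time slot 3 → {Calculus}; time slot 4 → {Statistics, Econ}. Every pair that conflicts lands in different time slots.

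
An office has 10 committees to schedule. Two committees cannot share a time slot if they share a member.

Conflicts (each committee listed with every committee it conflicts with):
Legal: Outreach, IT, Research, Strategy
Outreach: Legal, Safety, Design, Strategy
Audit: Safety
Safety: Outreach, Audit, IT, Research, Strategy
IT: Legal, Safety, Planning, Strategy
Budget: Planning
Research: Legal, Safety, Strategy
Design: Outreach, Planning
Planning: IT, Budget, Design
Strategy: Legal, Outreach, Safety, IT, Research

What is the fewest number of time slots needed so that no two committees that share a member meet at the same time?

Safety, IT, Strategy are mutually in conflict, so at least 3 time slots are needed.
3 time slots suffice: time slot 1 → {Legal, Safety, Planning}; time slot 2 → {Audit, Budget, Design, Strategy}; time slot 3 → {Outreach, IT, Research}. Each listed conflict is separated.

3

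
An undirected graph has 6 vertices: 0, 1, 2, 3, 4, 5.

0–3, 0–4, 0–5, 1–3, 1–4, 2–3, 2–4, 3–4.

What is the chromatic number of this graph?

2, 3, 4 are mutually adjacent, so at least 3 colors are needed.
A valid assignment using 3 colors: 0=c, 1=c, 2=c, 3=b, 4=a, 5=a. No two adjacent vertices share a color.

3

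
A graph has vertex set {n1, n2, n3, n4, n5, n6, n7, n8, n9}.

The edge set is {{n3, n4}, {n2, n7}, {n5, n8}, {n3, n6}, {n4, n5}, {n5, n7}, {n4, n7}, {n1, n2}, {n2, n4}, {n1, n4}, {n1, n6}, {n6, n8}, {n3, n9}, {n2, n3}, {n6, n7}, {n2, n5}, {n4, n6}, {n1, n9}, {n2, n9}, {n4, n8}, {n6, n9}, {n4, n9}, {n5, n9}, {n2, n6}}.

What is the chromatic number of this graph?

n1, n2, n4, n6, n9 are pairwise adjacent (a clique of size 5), so at least 5 colors are needed.
5 colors suffice: color red → {n4}; color blue → {n2, n8}; color green → {n5, n6}; color yellow → {n7, n9}; color purple → {n1, n3}. Each edge has distinct colors on its endpoints.

5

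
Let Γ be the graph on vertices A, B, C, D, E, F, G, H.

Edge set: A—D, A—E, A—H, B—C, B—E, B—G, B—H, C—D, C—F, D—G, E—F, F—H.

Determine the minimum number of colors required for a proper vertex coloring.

3

The cycle B-E-A-D-C-B has odd length 5, so it cannot be 2-colored; at least 3 colors are needed.
3 colors suffice: A=red, B=red, C=blue, D=green, E=blue, F=red, G=blue, H=blue. No two adjacent vertices share a color.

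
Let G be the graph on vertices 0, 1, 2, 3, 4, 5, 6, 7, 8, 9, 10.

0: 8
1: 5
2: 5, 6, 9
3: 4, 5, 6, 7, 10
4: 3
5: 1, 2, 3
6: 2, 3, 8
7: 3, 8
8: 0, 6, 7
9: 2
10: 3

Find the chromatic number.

1 and 5 are adjacent, so at least 2 colors are needed.
2 colors suffice: color a → {1, 2, 3, 8}; color b → {0, 4, 5, 6, 7, 9, 10}. Every edge joins two different colors.

2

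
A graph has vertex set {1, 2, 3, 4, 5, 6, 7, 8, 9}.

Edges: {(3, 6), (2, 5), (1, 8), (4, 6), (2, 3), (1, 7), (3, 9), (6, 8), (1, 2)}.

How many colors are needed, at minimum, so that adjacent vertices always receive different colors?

The cycle 6-8-1-2-3-6 has odd length 5, so it cannot be 2-colored; at least 3 colors are needed.
3 colors suffice: color red → {1, 5, 6, 9}; color blue → {2, 4, 7, 8}; color green → {3}. Each edge has distinct colors on its endpoints.

3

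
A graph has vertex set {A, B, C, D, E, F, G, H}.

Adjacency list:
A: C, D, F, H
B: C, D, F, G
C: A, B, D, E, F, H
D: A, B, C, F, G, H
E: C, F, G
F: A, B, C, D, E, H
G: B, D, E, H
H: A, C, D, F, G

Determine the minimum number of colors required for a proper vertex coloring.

A, C, D, F, H form a clique, so at least 5 colors are needed.
5 colors suffice: color 1 → {C, G}; color 2 → {D, E}; color 3 → {F}; color 4 → {B, H}; color 5 → {A}. Every edge joins two different colors.

5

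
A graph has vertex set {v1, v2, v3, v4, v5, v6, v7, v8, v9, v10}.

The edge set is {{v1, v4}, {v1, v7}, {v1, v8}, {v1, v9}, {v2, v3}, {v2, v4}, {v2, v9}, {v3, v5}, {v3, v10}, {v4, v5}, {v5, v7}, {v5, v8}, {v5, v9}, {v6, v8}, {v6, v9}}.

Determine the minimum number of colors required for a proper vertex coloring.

2

v3 and v10 are adjacent, so at least 2 colors are needed.
One proper 2-coloring: v1=1, v2=1, v3=2, v4=2, v5=1, v6=1, v7=2, v8=2, v9=2, v10=1. Each edge has distinct colors on its endpoints.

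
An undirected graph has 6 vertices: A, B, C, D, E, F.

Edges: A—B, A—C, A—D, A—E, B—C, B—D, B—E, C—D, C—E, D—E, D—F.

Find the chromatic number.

5

A, B, C, D, E form a clique, so at least 5 colors are needed.
5 colors suffice: color red → {D}; color blue → {A, F}; color green → {C}; color yellow → {E}; color purple → {B}. No two adjacent vertices share a color.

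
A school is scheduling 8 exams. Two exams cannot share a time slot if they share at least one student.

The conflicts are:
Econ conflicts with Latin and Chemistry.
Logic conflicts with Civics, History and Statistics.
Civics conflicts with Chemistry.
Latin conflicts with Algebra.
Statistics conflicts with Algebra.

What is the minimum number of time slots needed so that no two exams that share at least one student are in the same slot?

The cycle Chemistry-Econ-Latin-Algebra-Statistics-Logic-Civics-Chemistry has odd length 7, so it cannot be 2-colored; at least 3 time slots are needed.
3 time slots suffice: Econ=3, Logic=1, Civics=2, Latin=2, History=2, Statistics=2, Algebra=1, Chemistry=1. Every pair that conflicts lands in different time slots.

3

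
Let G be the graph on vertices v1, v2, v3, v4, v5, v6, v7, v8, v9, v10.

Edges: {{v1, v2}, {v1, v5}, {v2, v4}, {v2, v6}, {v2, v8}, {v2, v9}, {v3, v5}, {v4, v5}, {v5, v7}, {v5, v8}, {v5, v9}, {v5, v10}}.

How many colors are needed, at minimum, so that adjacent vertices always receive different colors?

2

v5 and v10 are adjacent, so at least 2 colors are needed.
2 colors suffice: v1=blue, v2=red, v3=blue, v4=blue, v5=red, v6=blue, v7=blue, v8=blue, v9=blue, v10=blue. No two adjacent vertices share a color.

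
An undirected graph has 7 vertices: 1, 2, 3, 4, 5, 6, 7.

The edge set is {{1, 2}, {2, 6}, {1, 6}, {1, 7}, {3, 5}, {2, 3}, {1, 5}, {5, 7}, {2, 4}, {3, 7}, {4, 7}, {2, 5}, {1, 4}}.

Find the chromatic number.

3, 5, 7 are pairwise adjacent, so at least 3 colors are needed.
3 colors suffice: color red → {1, 3}; color blue → {2, 7}; color green → {4, 5, 6}. Every edge joins two different colors.

3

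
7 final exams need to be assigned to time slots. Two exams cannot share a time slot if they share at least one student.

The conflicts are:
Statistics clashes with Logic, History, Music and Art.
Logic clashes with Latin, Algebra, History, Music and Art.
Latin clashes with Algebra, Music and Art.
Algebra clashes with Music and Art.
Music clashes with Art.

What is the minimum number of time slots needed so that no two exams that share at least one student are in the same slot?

Logic, Latin, Algebra, Music, Art all conflict with each other, so at least 5 time slots are needed.
Using 5 time slots: Statistics=4, Logic=1, Latin=5, Algebra=4, History=2, Music=2, Art=3. Each listed conflict is separated.

5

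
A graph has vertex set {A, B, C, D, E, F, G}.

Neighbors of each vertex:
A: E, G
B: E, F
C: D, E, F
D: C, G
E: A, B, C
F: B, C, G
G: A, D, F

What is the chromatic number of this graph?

3

The cycle E-B-F-G-A-E has odd length 5, so it cannot be 2-colored; at least 3 colors are needed.
One proper 3-coloring: A=green, B=blue, C=blue, D=red, E=red, F=red, G=blue. No two adjacent vertices share a color.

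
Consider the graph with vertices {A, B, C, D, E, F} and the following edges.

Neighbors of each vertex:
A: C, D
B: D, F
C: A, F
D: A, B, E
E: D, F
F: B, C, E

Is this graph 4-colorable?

Yes

The chromatic number is 3. The cycle D-A-C-F-E-D has odd length 5, so it cannot be 2-colored; at least 3 colors are needed.
3 colors suffice: color red → {D, F}; color blue → {B, C, E}; color green → {A}.
Since 4 ≥ 3, a proper 4-coloring certainly exists.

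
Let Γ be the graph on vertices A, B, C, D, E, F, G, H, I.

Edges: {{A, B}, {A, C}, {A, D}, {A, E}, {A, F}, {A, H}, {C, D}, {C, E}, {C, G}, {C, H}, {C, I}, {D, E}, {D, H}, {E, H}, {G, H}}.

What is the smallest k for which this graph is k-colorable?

5

A, C, D, E, H are pairwise adjacent (a clique of size 5), so at least 5 colors are needed.
5 colors suffice: color red → {B, C, F}; color blue → {A, G, I}; color green → {H}; color yellow → {D}; color purple → {E}. Each edge has distinct colors on its endpoints.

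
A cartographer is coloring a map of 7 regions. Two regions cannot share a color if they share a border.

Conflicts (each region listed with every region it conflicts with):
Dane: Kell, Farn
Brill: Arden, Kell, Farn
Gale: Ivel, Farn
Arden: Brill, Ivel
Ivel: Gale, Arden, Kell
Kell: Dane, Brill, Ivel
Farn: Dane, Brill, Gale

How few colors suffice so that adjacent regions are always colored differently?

3

The cycle Dane-Farn-Gale-Ivel-Kell-Dane has odd length 5, so it cannot be 2-colored; at least 3 colors are needed.
3 colors suffice: Dane=2, Brill=2, Gale=2, Arden=3, Ivel=1, Kell=3, Farn=1. No two conflicting regions share a color.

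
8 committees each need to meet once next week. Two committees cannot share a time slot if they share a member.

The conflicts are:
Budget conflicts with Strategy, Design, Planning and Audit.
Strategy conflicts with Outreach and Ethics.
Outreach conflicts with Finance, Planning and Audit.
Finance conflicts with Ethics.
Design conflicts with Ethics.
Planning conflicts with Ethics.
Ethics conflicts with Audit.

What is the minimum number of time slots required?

2

Finance and Ethics conflict, so at least 2 time slots are needed.
2 time slots suffice: time slot 1 → {Budget, Outreach, Ethics}; time slot 2 → {Strategy, Finance, Design, Planning, Audit}. Every pair that conflicts lands in different time slots.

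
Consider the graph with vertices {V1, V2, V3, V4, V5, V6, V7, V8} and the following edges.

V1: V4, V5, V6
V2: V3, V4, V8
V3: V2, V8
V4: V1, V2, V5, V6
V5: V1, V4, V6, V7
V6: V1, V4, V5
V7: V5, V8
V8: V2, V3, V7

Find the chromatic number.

V1, V4, V5, V6 are pairwise adjacent (a clique of size 4), so at least 4 colors are needed.
4 colors suffice: color red → {V5, V8}; color blue → {V3, V4, V7}; color green → {V1, V2}; color yellow → {V6}. Each edge has distinct colors on its endpoints.

4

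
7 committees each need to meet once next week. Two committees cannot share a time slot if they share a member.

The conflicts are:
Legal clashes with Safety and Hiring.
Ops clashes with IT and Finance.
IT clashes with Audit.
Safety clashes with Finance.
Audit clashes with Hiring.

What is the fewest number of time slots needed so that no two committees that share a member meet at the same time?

The cycle IT-Audit-Hiring-Legal-Safety-Finance-Ops-IT has odd length 7, so it cannot be 2-colored; at least 3 time slots are needed.
3 time slots suffice: time slot 1 → {Legal, IT, Finance}; time slot 2 → {Ops, Safety, Hiring}; time slot 3 → {Audit}. Every pair that conflicts lands in different time slots.

3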